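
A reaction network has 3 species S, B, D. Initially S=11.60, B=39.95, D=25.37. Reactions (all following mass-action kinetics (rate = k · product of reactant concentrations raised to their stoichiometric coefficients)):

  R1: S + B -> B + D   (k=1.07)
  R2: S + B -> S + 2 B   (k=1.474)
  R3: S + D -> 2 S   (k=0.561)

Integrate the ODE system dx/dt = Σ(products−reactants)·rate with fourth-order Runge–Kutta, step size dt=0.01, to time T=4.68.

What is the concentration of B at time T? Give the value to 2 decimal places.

RK4 with dt=0.01: 468 steps to T=4.68. Trajectory (selected grid times):
t=0.00: S=11.60 B=39.95 D=25.37
t=0.52: S=0.00 B=63.35 D=36.97
t=1.04: S=0.00 B=63.35 D=36.97
t=1.56: S=0.00 B=63.35 D=36.97
t=2.08: S=0.00 B=63.35 D=36.97
t=2.60: S=0.00 B=63.35 D=36.97
t=3.12: S=0.00 B=63.35 D=36.97
t=3.64: S=0.00 B=63.35 D=36.97
t=4.16: S=0.00 B=63.35 D=36.97
t=4.68: S=0.00 B=63.35 D=36.97
Read off B at T=4.68: 63.35

B at T = 63.35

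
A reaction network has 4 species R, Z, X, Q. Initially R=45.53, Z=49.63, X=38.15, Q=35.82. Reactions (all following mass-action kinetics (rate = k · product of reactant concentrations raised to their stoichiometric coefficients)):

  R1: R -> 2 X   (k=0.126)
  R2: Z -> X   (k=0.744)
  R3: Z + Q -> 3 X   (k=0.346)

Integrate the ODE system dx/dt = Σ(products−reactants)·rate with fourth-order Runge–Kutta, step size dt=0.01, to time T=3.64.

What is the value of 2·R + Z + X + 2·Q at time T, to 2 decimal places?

Check how each reaction changes W = 2·R + Z + X + 2·Q (weight of products minus weight of reactants):
R1: R -> 2 X: (1·2) − (2·1) = 2 − 2 = 0
R2: Z -> X: (1·1) − (1·1) = 1 − 1 = 0
R3: Z + Q -> 3 X: (1·3) − (1·1 + 2·1) = 3 − 3 = 0
Every reaction leaves W unchanged, so W is conserved and no simulation is needed: W(T) = W(0) = 2·45.53 + 49.63 + 38.15 + 2·35.82 = 250.48

Value at T = 250.48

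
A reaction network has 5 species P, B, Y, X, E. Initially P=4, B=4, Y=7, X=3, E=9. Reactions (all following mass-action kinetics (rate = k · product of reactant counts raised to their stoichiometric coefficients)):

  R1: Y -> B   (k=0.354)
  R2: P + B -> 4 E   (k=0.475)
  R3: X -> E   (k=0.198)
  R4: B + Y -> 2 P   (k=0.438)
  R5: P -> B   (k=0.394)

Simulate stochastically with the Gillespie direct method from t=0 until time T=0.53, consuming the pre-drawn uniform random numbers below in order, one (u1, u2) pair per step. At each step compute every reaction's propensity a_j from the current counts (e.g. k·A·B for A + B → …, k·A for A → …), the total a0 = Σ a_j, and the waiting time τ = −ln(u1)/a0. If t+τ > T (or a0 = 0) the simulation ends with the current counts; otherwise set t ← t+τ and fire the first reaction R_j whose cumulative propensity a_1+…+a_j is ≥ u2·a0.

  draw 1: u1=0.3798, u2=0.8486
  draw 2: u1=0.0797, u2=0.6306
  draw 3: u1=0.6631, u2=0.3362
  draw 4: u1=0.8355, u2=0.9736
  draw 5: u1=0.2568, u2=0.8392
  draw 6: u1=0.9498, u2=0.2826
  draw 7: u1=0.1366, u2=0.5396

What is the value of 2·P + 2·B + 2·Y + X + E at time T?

Check how each reaction changes W = 2·P + 2·B + 2·Y + X + E (weight of products minus weight of reactants):
R1: Y -> B: (2·1) − (2·1) = 2 − 2 = 0
R2: P + B -> 4 E: (1·4) − (2·1 + 2·1) = 4 − 4 = 0
R3: X -> E: (1·1) − (1·1) = 1 − 1 = 0
R4: B + Y -> 2 P: (2·2) − (2·1 + 2·1) = 4 − 4 = 0
R5: P -> B: (2·1) − (2·1) = 2 − 2 = 0
Every reaction leaves W unchanged, so W is conserved and no simulation is needed: W(T) = W(0) = 2·4 + 2·4 + 2·7 + 3 + 9 = 42

Value at T = 42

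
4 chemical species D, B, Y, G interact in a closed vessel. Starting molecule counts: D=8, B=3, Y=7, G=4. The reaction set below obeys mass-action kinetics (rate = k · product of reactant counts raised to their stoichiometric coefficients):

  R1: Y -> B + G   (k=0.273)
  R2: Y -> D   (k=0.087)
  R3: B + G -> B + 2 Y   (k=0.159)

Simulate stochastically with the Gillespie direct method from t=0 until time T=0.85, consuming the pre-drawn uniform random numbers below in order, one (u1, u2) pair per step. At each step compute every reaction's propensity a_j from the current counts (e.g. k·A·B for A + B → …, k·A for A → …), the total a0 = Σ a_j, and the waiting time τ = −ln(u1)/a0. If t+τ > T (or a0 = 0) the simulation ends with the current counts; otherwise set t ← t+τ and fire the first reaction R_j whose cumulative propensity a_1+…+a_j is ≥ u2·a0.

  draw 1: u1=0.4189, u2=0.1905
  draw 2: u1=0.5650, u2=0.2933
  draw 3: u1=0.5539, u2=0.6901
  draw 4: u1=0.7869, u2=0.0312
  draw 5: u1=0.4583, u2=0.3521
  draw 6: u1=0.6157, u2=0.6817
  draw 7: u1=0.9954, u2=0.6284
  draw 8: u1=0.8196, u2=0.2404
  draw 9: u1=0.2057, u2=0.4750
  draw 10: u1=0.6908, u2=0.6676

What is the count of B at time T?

t=0.000: D=8 B=3 Y=7 G=4
Draw 1: a1=1.911, a2=0.609, a3=1.908, a0=4.428; τ=−ln(0.4189)/4.428=0.197 → t=0.197; u2·a0=0.1905·4.428=0.844 ≤ a1=1.911 → R1 fires; D=8 B=4 Y=6 G=5
Draw 2: a1=1.638, a2=0.522, a3=3.180, a0=5.340; τ=−ln(0.5650)/5.340=0.107 → t=0.303; u2·a0=0.2933·5.340=1.566 ≤ a1=1.638 → R1 fires; D=8 B=5 Y=5 G=6
Draw 3: a1=1.365, a2=0.435, a3=4.770, a0=6.570; τ=−ln(0.5539)/6.570=0.090 → t=0.393; u2·a0=0.6901·6.570=4.534; a1+a2=1.800 < 4.534 ≤ a1+…+a3=6.570 → R3 fires; D=8 B=5 Y=7 G=5
Draw 4: a1=1.911, a2=0.609, a3=3.975, a0=6.495; τ=−ln(0.7869)/6.495=0.037 → t=0.430; u2·a0=0.0312·6.495=0.203 ≤ a1=1.911 → R1 fires; D=8 B=6 Y=6 G=6
Draw 5: a1=1.638, a2=0.522, a3=5.724, a0=7.884; τ=−ln(0.4583)/7.884=0.099 → t=0.529; u2·a0=0.3521·7.884=2.776; a1+a2=2.160 < 2.776 ≤ a1+…+a3=7.884 → R3 fires; D=8 B=6 Y=8 G=5
Draw 6: a1=2.184, a2=0.696, a3=4.770, a0=7.650; τ=−ln(0.6157)/7.650=0.063 → t=0.593; u2·a0=0.6817·7.650=5.215; a1+a2=2.880 < 5.215 ≤ a1+…+a3=7.650 → R3 fires; D=8 B=6 Y=10 G=4
Draw 7: a1=2.730, a2=0.870, a3=3.816, a0=7.416; τ=−ln(0.9954)/7.416=0.001 → t=0.593; u2·a0=0.6284·7.416=4.660; a1+a2=3.600 < 4.660 ≤ a1+…+a3=7.416 → R3 fires; D=8 B=6 Y=12 G=3
Draw 8: a1=3.276, a2=1.044, a3=2.862, a0=7.182; τ=−ln(0.8196)/7.182=0.028 → t=0.621; u2·a0=0.2404·7.182=1.727 ≤ a1=3.276 → R1 fires; D=8 B=7 Y=11 G=4
Draw 9: a1=3.003, a2=0.957, a3=4.452, a0=8.412; τ=−ln(0.2057)/8.412=0.188 → t=0.809; u2·a0=0.4750·8.412=3.996; a1+a2=3.960 < 3.996 ≤ a1+…+a3=8.412 → R3 fires; D=8 B=7 Y=13 G=3
Draw 10: a1=3.549, a2=1.131, a3=3.339, a0=8.019; τ=−ln(0.6908)/8.019=0.046 → t=0.855 > T=0.85: stop.
Read off B at T=0.85: 7

B at T = 7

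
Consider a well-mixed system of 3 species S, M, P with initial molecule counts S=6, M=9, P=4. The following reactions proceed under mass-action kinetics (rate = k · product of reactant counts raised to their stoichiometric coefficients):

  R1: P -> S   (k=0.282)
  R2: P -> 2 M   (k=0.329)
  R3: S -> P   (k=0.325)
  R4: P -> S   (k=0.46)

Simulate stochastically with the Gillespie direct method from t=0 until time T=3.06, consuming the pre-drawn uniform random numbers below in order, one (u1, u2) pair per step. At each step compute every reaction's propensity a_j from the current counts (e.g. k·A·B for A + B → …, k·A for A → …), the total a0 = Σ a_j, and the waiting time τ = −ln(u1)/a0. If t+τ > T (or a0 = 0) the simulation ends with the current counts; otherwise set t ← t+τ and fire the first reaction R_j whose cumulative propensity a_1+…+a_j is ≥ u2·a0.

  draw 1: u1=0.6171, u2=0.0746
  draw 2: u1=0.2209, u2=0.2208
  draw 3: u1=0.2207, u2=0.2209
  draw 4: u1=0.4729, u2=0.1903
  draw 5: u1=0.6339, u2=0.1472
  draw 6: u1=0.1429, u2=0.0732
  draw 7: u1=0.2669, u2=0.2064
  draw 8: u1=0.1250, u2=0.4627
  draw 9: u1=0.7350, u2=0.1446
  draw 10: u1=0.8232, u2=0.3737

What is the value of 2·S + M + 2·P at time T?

Check how each reaction changes W = 2·S + M + 2·P (weight of products minus weight of reactants):
R1: P -> S: (2·1) − (2·1) = 2 − 2 = 0
R2: P -> 2 M: (1·2) − (2·1) = 2 − 2 = 0
R3: S -> P: (2·1) − (2·1) = 2 − 2 = 0
R4: P -> S: (2·1) − (2·1) = 2 − 2 = 0
Every reaction leaves W unchanged, so W is conserved and no simulation is needed: W(T) = W(0) = 2·6 + 9 + 2·4 = 29

Value at T = 29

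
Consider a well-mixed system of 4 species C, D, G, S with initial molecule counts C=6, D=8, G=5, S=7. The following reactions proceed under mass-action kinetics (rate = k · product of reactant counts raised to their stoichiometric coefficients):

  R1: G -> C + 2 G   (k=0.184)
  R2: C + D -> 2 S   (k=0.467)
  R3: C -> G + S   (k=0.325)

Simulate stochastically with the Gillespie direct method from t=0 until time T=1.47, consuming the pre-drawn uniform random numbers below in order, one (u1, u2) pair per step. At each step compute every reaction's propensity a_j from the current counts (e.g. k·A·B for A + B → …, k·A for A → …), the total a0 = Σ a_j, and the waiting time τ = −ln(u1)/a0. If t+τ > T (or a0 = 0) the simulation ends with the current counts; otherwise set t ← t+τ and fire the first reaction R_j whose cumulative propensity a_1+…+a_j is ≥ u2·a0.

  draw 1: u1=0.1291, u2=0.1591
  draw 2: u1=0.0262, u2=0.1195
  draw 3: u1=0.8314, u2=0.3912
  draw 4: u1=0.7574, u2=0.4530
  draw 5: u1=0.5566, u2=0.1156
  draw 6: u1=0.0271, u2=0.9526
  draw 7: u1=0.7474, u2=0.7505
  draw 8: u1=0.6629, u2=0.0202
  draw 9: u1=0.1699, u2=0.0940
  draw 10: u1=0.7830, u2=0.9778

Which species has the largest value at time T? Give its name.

t=0.000: C=6 D=8 G=5 S=7
Draw 1: a1=0.920, a2=22.416, a3=1.950, a0=25.286; τ=−ln(0.1291)/25.286=0.081 → t=0.081; u2·a0=0.1591·25.286=4.023; a1=0.920 < 4.023 ≤ a1+a2=23.336 → R2 fires; C=5 D=7 G=5 S=9
Draw 2: a1=0.920, a2=16.345, a3=1.625, a0=18.890; τ=−ln(0.0262)/18.890=0.193 → t=0.274; u2·a0=0.1195·18.890=2.257; a1=0.920 < 2.257 ≤ a1+a2=17.265 → R2 fires; C=4 D=6 G=5 S=11
Draw 3: a1=0.920, a2=11.208, a3=1.300, a0=13.428; τ=−ln(0.8314)/13.428=0.014 → t=0.288; u2·a0=0.3912·13.428=5.253; a1=0.920 < 5.253 ≤ a1+a2=12.128 → R2 fires; C=3 D=5 G=5 S=13
Draw 4: a1=0.920, a2=7.005, a3=0.975, a0=8.900; τ=−ln(0.7574)/8.900=0.031 → t=0.319; u2·a0=0.4530·8.900=4.032; a1=0.920 < 4.032 ≤ a1+a2=7.925 → R2 fires; C=2 D=4 G=5 S=15
Draw 5: a1=0.920, a2=3.736, a3=0.650, a0=5.306; τ=−ln(0.5566)/5.306=0.110 → t=0.429; u2·a0=0.1156·5.306=0.613 ≤ a1=0.920 → R1 fires; C=3 D=4 G=6 S=15
Draw 6: a1=1.104, a2=5.604, a3=0.975, a0=7.683; τ=−ln(0.0271)/7.683=0.470 → t=0.899; u2·a0=0.9526·7.683=7.319; a1+a2=6.708 < 7.319 ≤ a1+…+a3=7.683 → R3 fires; C=2 D=4 G=7 S=16
Draw 7: a1=1.288, a2=3.736, a3=0.650, a0=5.674; τ=−ln(0.7474)/5.674=0.051 → t=0.950; u2·a0=0.7505·5.674=4.258; a1=1.288 < 4.258 ≤ a1+a2=5.024 → R2 fires; C=1 D=3 G=7 S=18
Draw 8: a1=1.288, a2=1.401, a3=0.325, a0=3.014; τ=−ln(0.6629)/3.014=0.136 → t=1.087; u2·a0=0.0202·3.014=0.061 ≤ a1=1.288 → R1 fires; C=2 D=3 G=8 S=18
Draw 9: a1=1.472, a2=2.802, a3=0.650, a0=4.924; τ=−ln(0.1699)/4.924=0.360 → t=1.446; u2·a0=0.0940·4.924=0.463 ≤ a1=1.472 → R1 fires; C=3 D=3 G=9 S=18
Draw 10: a1=1.656, a2=4.203, a3=0.975, a0=6.834; τ=−ln(0.7830)/6.834=0.036 → t=1.482 > T=1.47: stop.
At T=1.47: C=3 D=3 G=9 S=18; the largest is S.

Dominant species at T: S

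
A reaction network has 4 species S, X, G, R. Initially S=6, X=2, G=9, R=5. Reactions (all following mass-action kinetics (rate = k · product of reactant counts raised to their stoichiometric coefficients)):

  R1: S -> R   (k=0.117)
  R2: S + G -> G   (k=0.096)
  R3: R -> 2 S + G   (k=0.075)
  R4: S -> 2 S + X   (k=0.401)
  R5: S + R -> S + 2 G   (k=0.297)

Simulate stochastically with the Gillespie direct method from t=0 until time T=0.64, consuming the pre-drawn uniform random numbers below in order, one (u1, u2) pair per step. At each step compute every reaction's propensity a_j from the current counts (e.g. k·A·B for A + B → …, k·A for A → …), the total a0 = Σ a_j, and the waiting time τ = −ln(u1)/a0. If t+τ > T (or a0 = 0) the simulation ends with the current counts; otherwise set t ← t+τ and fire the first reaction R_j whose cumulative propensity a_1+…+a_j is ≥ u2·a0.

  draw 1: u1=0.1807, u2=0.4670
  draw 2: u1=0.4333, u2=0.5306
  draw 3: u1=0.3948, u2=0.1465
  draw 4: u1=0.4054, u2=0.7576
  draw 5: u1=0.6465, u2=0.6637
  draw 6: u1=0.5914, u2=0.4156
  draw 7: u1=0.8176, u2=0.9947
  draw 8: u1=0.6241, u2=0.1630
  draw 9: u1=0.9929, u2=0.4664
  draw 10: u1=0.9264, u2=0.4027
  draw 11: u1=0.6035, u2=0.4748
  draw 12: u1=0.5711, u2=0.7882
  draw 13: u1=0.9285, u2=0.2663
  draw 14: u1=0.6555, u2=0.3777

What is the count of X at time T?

X at T = 4

t=0.000: S=6 X=2 G=9 R=5
Draw 1: a1=0.702, a2=5.184, a3=0.375, a4=2.406, a5=8.910, a0=17.577; τ=−ln(0.1807)/17.577=0.097 → t=0.097; u2·a0=0.4670·17.577=8.208; a1+…+a3=6.261 < 8.208 ≤ a1+…+a4=8.667 → R4 fires; S=7 X=3 G=9 R=5
Draw 2: a1=0.819, a2=6.048, a3=0.375, a4=2.807, a5=10.395, a0=20.444; τ=−ln(0.4333)/20.444=0.041 → t=0.138; u2·a0=0.5306·20.444=10.848; a1+…+a4=10.049 < 10.848 ≤ a1+…+a5=20.444 → R5 fires; S=7 X=3 G=11 R=4
Draw 3: a1=0.819, a2=7.392, a3=0.300, a4=2.807, a5=8.316, a0=19.634; τ=−ln(0.3948)/19.634=0.047 → t=0.186; u2·a0=0.1465·19.634=2.876; a1=0.819 < 2.876 ≤ a1+a2=8.211 → R2 fires; S=6 X=3 G=11 R=4
Draw 4: a1=0.702, a2=6.336, a3=0.300, a4=2.406, a5=7.128, a0=16.872; τ=−ln(0.4054)/16.872=0.054 → t=0.239; u2·a0=0.7576·16.872=12.782; a1+…+a4=9.744 < 12.782 ≤ a1+…+a5=16.872 → R5 fires; S=6 X=3 G=13 R=3
Draw 5: a1=0.702, a2=7.488, a3=0.225, a4=2.406, a5=5.346, a0=16.167; τ=−ln(0.6465)/16.167=0.027 → t=0.266; u2·a0=0.6637·16.167=10.730; a1+…+a3=8.415 < 10.730 ≤ a1+…+a4=10.821 → R4 fires; S=7 X=4 G=13 R=3
Draw 6: a1=0.819, a2=8.736, a3=0.225, a4=2.807, a5=6.237, a0=18.824; τ=−ln(0.5914)/18.824=0.028 → t=0.294; u2·a0=0.4156·18.824=7.823; a1=0.819 < 7.823 ≤ a1+a2=9.555 → R2 fires; S=6 X=4 G=13 R=3
Draw 7: a1=0.702, a2=7.488, a3=0.225, a4=2.406, a5=5.346, a0=16.167; τ=−ln(0.8176)/16.167=0.012 → t=0.306; u2·a0=0.9947·16.167=16.081; a1+…+a4=10.821 < 16.081 ≤ a1+…+a5=16.167 → R5 fires; S=6 X=4 G=15 R=2
Draw 8: a1=0.702, a2=8.640, a3=0.150, a4=2.406, a5=3.564, a0=15.462; τ=−ln(0.6241)/15.462=0.030 → t=0.337; u2·a0=0.1630·15.462=2.520; a1=0.702 < 2.520 ≤ a1+a2=9.342 → R2 fires; S=5 X=4 G=15 R=2
Draw 9: a1=0.585, a2=7.200, a3=0.150, a4=2.005, a5=2.970, a0=12.910; τ=−ln(0.9929)/12.910=0.001 → t=0.337; u2·a0=0.4664·12.910=6.021; a1=0.585 < 6.021 ≤ a1+a2=7.785 → R2 fires; S=4 X=4 G=15 R=2
Draw 10: a1=0.468, a2=5.760, a3=0.150, a4=1.604, a5=2.376, a0=10.358; τ=−ln(0.9264)/10.358=0.007 → t=0.345; u2·a0=0.4027·10.358=4.171; a1=0.468 < 4.171 ≤ a1+a2=6.228 → R2 fires; S=3 X=4 G=15 R=2
Draw 11: a1=0.351, a2=4.320, a3=0.150, a4=1.203, a5=1.782, a0=7.806; τ=−ln(0.6035)/7.806=0.065 → t=0.410; u2·a0=0.4748·7.806=3.706; a1=0.351 < 3.706 ≤ a1+a2=4.671 → R2 fires; S=2 X=4 G=15 R=2
Draw 12: a1=0.234, a2=2.880, a3=0.150, a4=0.802, a5=1.188, a0=5.254; τ=−ln(0.5711)/5.254=0.107 → t=0.516; u2·a0=0.7882·5.254=4.141; a1+…+a4=4.066 < 4.141 ≤ a1+…+a5=5.254 → R5 fires; S=2 X=4 G=17 R=1
Draw 13: a1=0.234, a2=3.264, a3=0.075, a4=0.802, a5=0.594, a0=4.969; τ=−ln(0.9285)/4.969=0.015 → t=0.531; u2·a0=0.2663·4.969=1.323; a1=0.234 < 1.323 ≤ a1+a2=3.498 → R2 fires; S=1 X=4 G=17 R=1
Draw 14: a1=0.117, a2=1.632, a3=0.075, a4=0.401, a5=0.297, a0=2.522; τ=−ln(0.6555)/2.522=0.167 → t=0.699 > T=0.64: stop.
Read off X at T=0.64: 4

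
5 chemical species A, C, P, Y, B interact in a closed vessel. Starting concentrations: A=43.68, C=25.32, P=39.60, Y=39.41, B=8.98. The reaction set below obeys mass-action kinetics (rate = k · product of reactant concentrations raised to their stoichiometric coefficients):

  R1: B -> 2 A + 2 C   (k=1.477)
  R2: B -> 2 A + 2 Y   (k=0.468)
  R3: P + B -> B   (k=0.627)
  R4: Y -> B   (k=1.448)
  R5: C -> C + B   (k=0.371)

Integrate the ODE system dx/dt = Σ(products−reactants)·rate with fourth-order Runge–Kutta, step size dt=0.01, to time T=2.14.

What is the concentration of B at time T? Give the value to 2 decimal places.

B at T = 43.65

RK4 with dt=0.01: 214 steps to T=2.14. Trajectory (selected grid times):
t=0.00: A=43.68 C=25.32 P=39.60 Y=39.41 B=8.98
t=0.24: A=56.40 C=34.98 P=5.10 Y=30.47 B=17.26
t=0.48: A=74.66 C=48.85 P=0.27 Y=25.26 B=21.44
t=0.71: A=95.03 C=64.31 P=0.01 Y=22.29 B=23.95
t=0.95: A=118.43 C=82.08 P=0.00 Y=20.51 B=26.16
t=1.19: A=143.93 C=101.45 P=0.00 Y=19.69 B=28.53
t=1.43: A=171.84 C=122.64 P=0.00 Y=19.60 B=31.35
t=1.66: A=201.30 C=145.02 P=0.00 Y=20.09 B=34.61
t=1.90: A=235.48 C=170.97 P=0.00 Y=21.16 B=38.72
t=2.14: A=273.86 C=200.11 P=0.00 Y=22.78 B=43.65
Read off B at T=2.14: 43.65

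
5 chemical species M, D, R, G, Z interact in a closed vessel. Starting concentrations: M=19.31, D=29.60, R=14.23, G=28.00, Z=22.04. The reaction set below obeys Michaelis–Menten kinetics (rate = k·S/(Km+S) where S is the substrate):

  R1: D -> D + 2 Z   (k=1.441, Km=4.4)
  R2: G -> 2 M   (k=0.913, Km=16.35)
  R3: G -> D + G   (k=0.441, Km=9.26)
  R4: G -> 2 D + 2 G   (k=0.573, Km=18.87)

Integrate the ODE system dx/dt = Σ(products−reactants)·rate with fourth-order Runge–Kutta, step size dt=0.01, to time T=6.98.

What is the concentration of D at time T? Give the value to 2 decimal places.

D at T = 36.62

RK4 with dt=0.01: 698 steps to T=6.98. Trajectory (selected grid times):
t=0.00: M=19.31 D=29.60 R=14.23 G=28.00 Z=22.04
t=0.78: M=20.21 D=30.39 R=14.23 G=27.82 Z=24.00
t=1.55: M=21.09 D=31.17 R=14.23 G=27.64 Z=25.94
t=2.33: M=21.99 D=31.96 R=14.23 G=27.46 Z=27.91
t=3.10: M=22.87 D=32.74 R=14.23 G=27.28 Z=29.87
t=3.88: M=23.76 D=33.52 R=14.23 G=27.10 Z=31.85
t=4.65: M=24.63 D=34.29 R=14.23 G=26.92 Z=33.82
t=5.43: M=25.52 D=35.07 R=14.23 G=26.74 Z=35.81
t=6.20: M=26.39 D=35.84 R=14.23 G=26.56 Z=37.79
t=6.98: M=27.27 D=36.62 R=14.23 G=26.38 Z=39.79
Read off D at T=6.98: 36.62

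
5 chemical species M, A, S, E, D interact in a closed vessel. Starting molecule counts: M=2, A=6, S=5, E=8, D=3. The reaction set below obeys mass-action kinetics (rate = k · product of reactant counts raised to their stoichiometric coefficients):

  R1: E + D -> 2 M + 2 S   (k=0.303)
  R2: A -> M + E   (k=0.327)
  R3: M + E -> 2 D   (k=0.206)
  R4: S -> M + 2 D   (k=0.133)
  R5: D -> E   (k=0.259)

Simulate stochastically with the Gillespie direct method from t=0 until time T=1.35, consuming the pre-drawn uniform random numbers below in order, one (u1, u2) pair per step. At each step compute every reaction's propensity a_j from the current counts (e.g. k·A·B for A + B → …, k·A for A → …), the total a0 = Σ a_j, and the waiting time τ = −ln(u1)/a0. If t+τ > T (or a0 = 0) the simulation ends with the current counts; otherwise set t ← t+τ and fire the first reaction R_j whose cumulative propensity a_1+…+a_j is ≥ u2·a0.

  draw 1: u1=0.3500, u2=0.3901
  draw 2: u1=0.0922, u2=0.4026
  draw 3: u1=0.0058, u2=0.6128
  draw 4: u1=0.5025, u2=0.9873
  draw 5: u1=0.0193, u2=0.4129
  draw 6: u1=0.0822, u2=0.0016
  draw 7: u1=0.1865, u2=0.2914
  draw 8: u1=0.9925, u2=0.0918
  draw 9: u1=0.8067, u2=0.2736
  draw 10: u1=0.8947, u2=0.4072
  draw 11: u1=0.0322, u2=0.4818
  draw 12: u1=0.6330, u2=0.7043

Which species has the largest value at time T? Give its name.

t=0.000: M=2 A=6 S=5 E=8 D=3
Draw 1: a1=7.272, a2=1.962, a3=3.296, a4=0.665, a5=0.777, a0=13.972; τ=−ln(0.3500)/13.972=0.075 → t=0.075; u2·a0=0.3901·13.972=5.450 ≤ a1=7.272 → R1 fires; M=4 A=6 S=7 E=7 D=2
Draw 2: a1=4.242, a2=1.962, a3=5.768, a4=0.931, a5=0.518, a0=13.421; τ=−ln(0.0922)/13.421=0.178 → t=0.253; u2·a0=0.4026·13.421=5.403; a1=4.242 < 5.403 ≤ a1+a2=6.204 → R2 fires; M=5 A=5 S=7 E=8 D=2
Draw 3: a1=4.848, a2=1.635, a3=8.240, a4=0.931, a5=0.518, a0=16.172; τ=−ln(0.0058)/16.172=0.318 → t=0.571; u2·a0=0.6128·16.172=9.910; a1+a2=6.483 < 9.910 ≤ a1+…+a3=14.723 → R3 fires; M=4 A=5 S=7 E=7 D=4
Draw 4: a1=8.484, a2=1.635, a3=5.768, a4=0.931, a5=1.036, a0=17.854; τ=−ln(0.5025)/17.854=0.039 → t=0.610; u2·a0=0.9873·17.854=17.627; a1+…+a4=16.818 < 17.627 ≤ a1+…+a5=17.854 → R5 fires; M=4 A=5 S=7 E=8 D=3
Draw 5: a1=7.272, a2=1.635, a3=6.592, a4=0.931, a5=0.777, a0=17.207; τ=−ln(0.0193)/17.207=0.229 → t=0.839; u2·a0=0.4129·17.207=7.105 ≤ a1=7.272 → R1 fires; M=6 A=5 S=9 E=7 D=2
Draw 6: a1=4.242, a2=1.635, a3=8.652, a4=1.197, a5=0.518, a0=16.244; τ=−ln(0.0822)/16.244=0.154 → t=0.993; u2·a0=0.0016·16.244=0.026 ≤ a1=4.242 → R1 fires; M=8 A=5 S=11 E=6 D=1
Draw 7: a1=1.818, a2=1.635, a3=9.888, a4=1.463, a5=0.259, a0=15.063; τ=−ln(0.1865)/15.063=0.111 → t=1.104; u2·a0=0.2914·15.063=4.389; a1+a2=3.453 < 4.389 ≤ a1+…+a3=13.341 → R3 fires; M=7 A=5 S=11 E=5 D=3
Draw 8: a1=4.545, a2=1.635, a3=7.210, a4=1.463, a5=0.777, a0=15.630; τ=−ln(0.9925)/15.630=0.000 → t=1.105; u2·a0=0.0918·15.630=1.435 ≤ a1=4.545 → R1 fires; M=9 A=5 S=13 E=4 D=2
Draw 9: a1=2.424, a2=1.635, a3=7.416, a4=1.729, a5=0.518, a0=13.722; τ=−ln(0.8067)/13.722=0.016 → t=1.121; u2·a0=0.2736·13.722=3.754; a1=2.424 < 3.754 ≤ a1+a2=4.059 → R2 fires; M=10 A=4 S=13 E=5 D=2
Draw 10: a1=3.030, a2=1.308, a3=10.300, a4=1.729, a5=0.518, a0=16.885; τ=−ln(0.8947)/16.885=0.007 → t=1.127; u2·a0=0.4072·16.885=6.876; a1+a2=4.338 < 6.876 ≤ a1+…+a3=14.638 → R3 fires; M=9 A=4 S=13 E=4 D=4
Draw 11: a1=4.848, a2=1.308, a3=7.416, a4=1.729, a5=1.036, a0=16.337; τ=−ln(0.0322)/16.337=0.210 → t=1.338; u2·a0=0.4818·16.337=7.871; a1+a2=6.156 < 7.871 ≤ a1+…+a3=13.572 → R3 fires; M=8 A=4 S=13 E=3 D=6
Draw 12: a1=5.454, a2=1.308, a3=4.944, a4=1.729, a5=1.554, a0=14.989; τ=−ln(0.6330)/14.989=0.031 → t=1.368 > T=1.35: stop.
At T=1.35: M=8 A=4 S=13 E=3 D=6; the largest is S.

Dominant species at T: S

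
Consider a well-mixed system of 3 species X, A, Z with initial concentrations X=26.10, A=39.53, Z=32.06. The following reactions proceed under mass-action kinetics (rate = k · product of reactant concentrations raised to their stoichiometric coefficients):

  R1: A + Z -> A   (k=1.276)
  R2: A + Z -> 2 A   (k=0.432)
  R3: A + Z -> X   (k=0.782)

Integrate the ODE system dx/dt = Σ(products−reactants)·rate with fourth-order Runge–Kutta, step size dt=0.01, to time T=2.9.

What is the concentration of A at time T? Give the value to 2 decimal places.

RK4 with dt=0.01: 290 steps to T=2.9. Trajectory (selected grid times):
t=0.00: X=26.10 A=39.53 Z=32.06
t=0.32: X=36.17 A=35.02 Z=0.00
t=0.64: X=36.17 A=35.02 Z=0.00
t=0.97: X=36.17 A=35.02 Z=0.00
t=1.29: X=36.17 A=35.02 Z=0.00
t=1.61: X=36.17 A=35.02 Z=0.00
t=1.93: X=36.17 A=35.02 Z=0.00
t=2.26: X=36.17 A=35.02 Z=0.00
t=2.58: X=36.17 A=35.02 Z=0.00
t=2.90: X=36.17 A=35.02 Z=0.00
Read off A at T=2.9: 35.02

A at T = 35.02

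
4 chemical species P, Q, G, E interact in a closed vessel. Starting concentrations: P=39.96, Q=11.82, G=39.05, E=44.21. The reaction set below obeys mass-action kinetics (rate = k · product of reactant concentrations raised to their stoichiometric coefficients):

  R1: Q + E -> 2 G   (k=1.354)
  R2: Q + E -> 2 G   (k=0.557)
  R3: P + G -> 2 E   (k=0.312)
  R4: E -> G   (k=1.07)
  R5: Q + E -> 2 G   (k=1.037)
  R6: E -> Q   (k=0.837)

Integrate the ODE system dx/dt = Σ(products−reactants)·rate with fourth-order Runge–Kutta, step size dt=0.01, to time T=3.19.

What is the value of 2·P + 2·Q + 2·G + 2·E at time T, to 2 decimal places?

Value at T = 270.08

Check how each reaction changes W = 2·P + 2·Q + 2·G + 2·E (weight of products minus weight of reactants):
R1: Q + E -> 2 G: (2·2) − (2·1 + 2·1) = 4 − 4 = 0
R2: Q + E -> 2 G: (2·2) − (2·1 + 2·1) = 4 − 4 = 0
R3: P + G -> 2 E: (2·2) − (2·1 + 2·1) = 4 − 4 = 0
R4: E -> G: (2·1) − (2·1) = 2 − 2 = 0
R5: Q + E -> 2 G: (2·2) − (2·1 + 2·1) = 4 − 4 = 0
R6: E -> Q: (2·1) − (2·1) = 2 − 2 = 0
Every reaction leaves W unchanged, so W is conserved and no simulation is needed: W(T) = W(0) = 2·39.96 + 2·11.82 + 2·39.05 + 2·44.21 = 270.08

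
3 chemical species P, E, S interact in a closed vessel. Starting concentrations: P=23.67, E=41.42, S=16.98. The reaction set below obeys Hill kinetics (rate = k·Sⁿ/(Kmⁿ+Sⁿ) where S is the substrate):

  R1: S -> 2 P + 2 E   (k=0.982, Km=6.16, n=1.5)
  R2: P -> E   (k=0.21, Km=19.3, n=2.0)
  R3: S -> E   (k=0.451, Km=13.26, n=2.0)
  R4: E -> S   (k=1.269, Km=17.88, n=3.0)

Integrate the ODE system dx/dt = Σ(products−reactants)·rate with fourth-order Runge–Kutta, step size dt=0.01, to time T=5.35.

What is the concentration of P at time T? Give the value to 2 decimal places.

P at T = 31.57

RK4 with dt=0.01: 535 steps to T=5.35. Trajectory (selected grid times):
t=0.00: P=23.67 E=41.42 S=16.98
t=0.59: P=24.55 E=41.92 S=17.03
t=1.19: P=25.44 E=42.43 S=17.09
t=1.78: P=26.31 E=42.93 S=17.14
t=2.38: P=27.20 E=43.44 S=17.20
t=2.97: P=28.07 E=43.94 S=17.25
t=3.57: P=28.95 E=44.46 S=17.31
t=4.16: P=29.82 E=44.97 S=17.37
t=4.76: P=30.71 E=45.48 S=17.43
t=5.35: P=31.57 E=45.99 S=17.49
Read off P at T=5.35: 31.57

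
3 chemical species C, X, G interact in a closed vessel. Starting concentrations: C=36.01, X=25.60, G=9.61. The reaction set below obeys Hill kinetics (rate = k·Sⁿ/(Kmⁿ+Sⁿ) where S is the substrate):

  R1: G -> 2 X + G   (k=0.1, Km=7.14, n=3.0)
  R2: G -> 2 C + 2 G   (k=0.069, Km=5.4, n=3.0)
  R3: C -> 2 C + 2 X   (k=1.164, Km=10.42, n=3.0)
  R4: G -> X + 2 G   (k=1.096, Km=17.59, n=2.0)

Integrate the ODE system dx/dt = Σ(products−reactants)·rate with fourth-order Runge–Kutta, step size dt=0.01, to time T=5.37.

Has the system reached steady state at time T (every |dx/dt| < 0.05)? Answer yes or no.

Steady state at T: no

RK4 with dt=0.01: 537 steps to T=5.37. Trajectory (selected grid times):
t=0.00: C=36.01 X=25.60 G=9.61
t=0.60: C=36.76 X=27.20 G=9.80
t=1.19: C=37.50 X=28.79 G=9.99
t=1.79: C=38.26 X=30.41 G=10.19
t=2.39: C=39.02 X=32.04 G=10.39
t=2.98: C=39.76 X=33.64 G=10.60
t=3.58: C=40.52 X=35.29 G=10.81
t=4.18: C=41.28 X=36.94 G=11.03
t=4.77: C=42.03 X=38.57 G=11.25
t=5.37: C=42.80 X=40.24 G=11.48
Rates at T: R1=0.0806, R2=0.0625, R3=1.1474, R4=0.3276
dx/dt at T (Σ net stoichiometry × rate): C=+1.2724, X=+2.7837, G=+0.3901
Largest |dx/dt| is |+2.7837| (X) ≥ 0.05 → not steady.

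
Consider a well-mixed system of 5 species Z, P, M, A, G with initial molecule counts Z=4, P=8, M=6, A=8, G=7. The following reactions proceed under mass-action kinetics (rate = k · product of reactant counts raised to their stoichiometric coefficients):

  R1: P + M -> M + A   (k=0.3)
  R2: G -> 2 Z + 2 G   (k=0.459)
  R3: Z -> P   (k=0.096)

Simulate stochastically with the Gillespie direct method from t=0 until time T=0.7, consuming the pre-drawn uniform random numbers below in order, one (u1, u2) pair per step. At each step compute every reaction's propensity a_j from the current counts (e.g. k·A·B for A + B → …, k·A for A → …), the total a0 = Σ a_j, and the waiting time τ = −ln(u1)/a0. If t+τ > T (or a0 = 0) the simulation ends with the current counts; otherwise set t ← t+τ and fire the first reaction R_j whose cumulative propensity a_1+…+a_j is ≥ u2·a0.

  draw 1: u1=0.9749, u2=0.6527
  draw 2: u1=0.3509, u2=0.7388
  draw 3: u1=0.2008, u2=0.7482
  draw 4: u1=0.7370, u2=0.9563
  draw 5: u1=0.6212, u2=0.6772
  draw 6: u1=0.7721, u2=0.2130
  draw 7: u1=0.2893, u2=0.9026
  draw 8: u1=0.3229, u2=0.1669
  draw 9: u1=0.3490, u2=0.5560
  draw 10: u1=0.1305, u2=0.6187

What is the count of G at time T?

t=0.000: Z=4 P=8 M=6 A=8 G=7
Draw 1: a1=14.400, a2=3.213, a3=0.384, a0=17.997; τ=−ln(0.9749)/17.997=0.001 → t=0.001; u2·a0=0.6527·17.997=11.747 ≤ a1=14.400 → R1 fires; Z=4 P=7 M=6 A=9 G=7
Draw 2: a1=12.600, a2=3.213, a3=0.384, a0=16.197; τ=−ln(0.3509)/16.197=0.065 → t=0.066; u2·a0=0.7388·16.197=11.966 ≤ a1=12.600 → R1 fires; Z=4 P=6 M=6 A=10 G=7
Draw 3: a1=10.800, a2=3.213, a3=0.384, a0=14.397; τ=−ln(0.2008)/14.397=0.112 → t=0.178; u2·a0=0.7482·14.397=10.772 ≤ a1=10.800 → R1 fires; Z=4 P=5 M=6 A=11 G=7
Draw 4: a1=9.000, a2=3.213, a3=0.384, a0=12.597; τ=−ln(0.7370)/12.597=0.024 → t=0.202; u2·a0=0.9563·12.597=12.047; a1=9.000 < 12.047 ≤ a1+a2=12.213 → R2 fires; Z=6 P=5 M=6 A=11 G=8
Draw 5: a1=9.000, a2=3.672, a3=0.576, a0=13.248; τ=−ln(0.6212)/13.248=0.036 → t=0.238; u2·a0=0.6772·13.248=8.972 ≤ a1=9.000 → R1 fires; Z=6 P=4 M=6 A=12 G=8
Draw 6: a1=7.200, a2=3.672, a3=0.576, a0=11.448; τ=−ln(0.7721)/11.448=0.023 → t=0.260; u2·a0=0.2130·11.448=2.438 ≤ a1=7.200 → R1 fires; Z=6 P=3 M=6 A=13 G=8
Draw 7: a1=5.400, a2=3.672, a3=0.576, a0=9.648; τ=−ln(0.2893)/9.648=0.129 → t=0.389; u2·a0=0.9026·9.648=8.708; a1=5.400 < 8.708 ≤ a1+a2=9.072 → R2 fires; Z=8 P=3 M=6 A=13 G=9
Draw 8: a1=5.400, a2=4.131, a3=0.768, a0=10.299; τ=−ln(0.3229)/10.299=0.110 → t=0.499; u2·a0=0.1669·10.299=1.719 ≤ a1=5.400 → R1 fires; Z=8 P=2 M=6 A=14 G=9
Draw 9: a1=3.600, a2=4.131, a3=0.768, a0=8.499; τ=−ln(0.3490)/8.499=0.124 → t=0.623; u2·a0=0.5560·8.499=4.725; a1=3.600 < 4.725 ≤ a1+a2=7.731 → R2 fires; Z=10 P=2 M=6 A=14 G=10
Draw 10: a1=3.600, a2=4.590, a3=0.960, a0=9.150; τ=−ln(0.1305)/9.150=0.223 → t=0.845 > T=0.7: stop.
Read off G at T=0.7: 10

G at T = 10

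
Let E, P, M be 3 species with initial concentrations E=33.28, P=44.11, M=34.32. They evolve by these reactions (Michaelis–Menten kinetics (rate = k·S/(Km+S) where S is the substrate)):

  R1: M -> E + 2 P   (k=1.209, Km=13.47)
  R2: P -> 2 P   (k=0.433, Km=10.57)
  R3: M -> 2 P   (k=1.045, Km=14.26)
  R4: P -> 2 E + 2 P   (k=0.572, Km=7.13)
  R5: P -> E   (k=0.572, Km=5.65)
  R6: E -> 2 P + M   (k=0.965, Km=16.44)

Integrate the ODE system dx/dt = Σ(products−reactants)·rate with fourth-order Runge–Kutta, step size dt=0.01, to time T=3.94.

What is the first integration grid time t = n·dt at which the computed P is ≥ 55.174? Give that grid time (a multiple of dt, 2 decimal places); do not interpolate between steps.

Threshold first reached at t = 2.29

RK4 with dt=0.01: 394 steps to T=3.94. Trajectory (selected grid times):
t=0.00: E=33.28 P=44.11 M=34.32
t=0.44: E=34.03 P=46.24 M=33.90
t=0.88: E=34.79 P=48.37 M=33.48
t=1.31: E=35.53 P=50.45 M=33.08
t=1.75: E=36.28 P=52.58 M=32.68
t=2.19: E=37.04 P=54.71 M=32.27
t=2.28: E=37.19 P=55.15 M=32.19
t=2.29: E=37.21 P=55.20 M=32.18
t=2.63: E=37.79 P=56.85 M=31.87
t=3.06: E=38.53 P=58.93 M=31.49
t=3.50: E=39.28 P=61.06 M=31.10
t=3.94: E=40.03 P=63.18 M=30.72
P(2.28)=55.150 < 55.174 but P(2.29)=55.199 ≥ 55.174, so the first grid time is t=2.29.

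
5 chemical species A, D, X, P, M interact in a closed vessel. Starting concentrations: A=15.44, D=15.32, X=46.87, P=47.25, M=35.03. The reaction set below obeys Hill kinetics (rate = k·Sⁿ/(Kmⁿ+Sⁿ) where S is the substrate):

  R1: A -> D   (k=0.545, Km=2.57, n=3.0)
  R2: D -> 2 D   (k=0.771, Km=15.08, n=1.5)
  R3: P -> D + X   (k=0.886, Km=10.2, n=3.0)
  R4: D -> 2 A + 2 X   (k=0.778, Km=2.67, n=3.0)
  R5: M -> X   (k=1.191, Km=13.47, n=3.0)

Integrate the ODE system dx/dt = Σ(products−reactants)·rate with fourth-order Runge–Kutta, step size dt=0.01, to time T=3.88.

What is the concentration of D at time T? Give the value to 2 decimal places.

RK4 with dt=0.01: 388 steps to T=3.88. Trajectory (selected grid times):
t=0.00: A=15.44 D=15.32 X=46.87 P=47.25 M=35.03
t=0.43: A=15.87 D=15.77 X=48.40 P=46.87 M=34.55
t=0.86: A=16.30 D=16.22 X=49.92 P=46.50 M=34.06
t=1.29: A=16.74 D=16.67 X=51.45 P=46.12 M=33.58
t=1.72: A=17.17 D=17.13 X=52.97 P=45.74 M=33.10
t=2.16: A=17.61 D=17.60 X=54.53 P=45.36 M=32.61
t=2.59: A=18.05 D=18.06 X=56.05 P=44.98 M=32.13
t=3.02: A=18.48 D=18.53 X=57.57 P=44.60 M=31.66
t=3.45: A=18.91 D=19.00 X=59.09 P=44.23 M=31.18
t=3.88: A=19.35 D=19.47 X=60.61 P=43.85 M=30.71
Read off D at T=3.88: 19.47

D at T = 19.47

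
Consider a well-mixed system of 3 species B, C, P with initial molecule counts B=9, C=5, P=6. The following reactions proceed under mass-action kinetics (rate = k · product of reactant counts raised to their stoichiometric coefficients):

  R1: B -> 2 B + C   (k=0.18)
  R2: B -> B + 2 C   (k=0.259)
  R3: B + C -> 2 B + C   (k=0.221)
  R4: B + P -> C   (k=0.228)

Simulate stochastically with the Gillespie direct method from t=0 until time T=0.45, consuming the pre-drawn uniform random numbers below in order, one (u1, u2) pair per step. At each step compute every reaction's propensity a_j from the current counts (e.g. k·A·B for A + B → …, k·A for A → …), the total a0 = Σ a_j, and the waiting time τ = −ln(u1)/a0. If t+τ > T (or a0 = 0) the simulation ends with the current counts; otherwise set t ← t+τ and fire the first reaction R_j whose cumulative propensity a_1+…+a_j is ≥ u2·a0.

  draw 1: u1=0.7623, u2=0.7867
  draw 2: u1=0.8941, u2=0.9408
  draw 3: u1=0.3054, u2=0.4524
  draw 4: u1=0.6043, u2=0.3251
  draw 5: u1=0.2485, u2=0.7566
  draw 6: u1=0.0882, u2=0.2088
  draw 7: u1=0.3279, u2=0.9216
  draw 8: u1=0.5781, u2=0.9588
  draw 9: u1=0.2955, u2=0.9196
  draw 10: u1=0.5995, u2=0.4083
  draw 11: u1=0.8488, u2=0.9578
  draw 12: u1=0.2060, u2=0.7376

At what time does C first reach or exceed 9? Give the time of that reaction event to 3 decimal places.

Threshold first reached at t = 0.297

t=0.000: B=9 C=5 P=6
Draw 1: a1=1.620, a2=2.331, a3=9.945, a4=12.312, a0=26.208; τ=−ln(0.7623)/26.208=0.010 → t=0.010; u2·a0=0.7867·26.208=20.618; a1+…+a3=13.896 < 20.618 ≤ a1+…+a4=26.208 → R4 fires; B=8 C=6 P=5
Draw 2: a1=1.440, a2=2.072, a3=10.608, a4=9.120, a0=23.240; τ=−ln(0.8941)/23.240=0.005 → t=0.015; u2·a0=0.9408·23.240=21.864; a1+…+a3=14.120 < 21.864 ≤ a1+…+a4=23.240 → R4 fires; B=7 C=7 P=4
Draw 3: a1=1.260, a2=1.813, a3=10.829, a4=6.384, a0=20.286; τ=−ln(0.3054)/20.286=0.058 → t=0.074; u2·a0=0.4524·20.286=9.177; a1+a2=3.073 < 9.177 ≤ a1+…+a3=13.902 → R3 fires; B=8 C=7 P=4
Draw 4: a1=1.440, a2=2.072, a3=12.376, a4=7.296, a0=23.184; τ=−ln(0.6043)/23.184=0.022 → t=0.095; u2·a0=0.3251·23.184=7.537; a1+a2=3.512 < 7.537 ≤ a1+…+a3=15.888 → R3 fires; B=9 C=7 P=4
Draw 5: a1=1.620, a2=2.331, a3=13.923, a4=8.208, a0=26.082; τ=−ln(0.2485)/26.082=0.053 → t=0.149; u2·a0=0.7566·26.082=19.734; a1+…+a3=17.874 < 19.734 ≤ a1+…+a4=26.082 → R4 fires; B=8 C=8 P=3
Draw 6: a1=1.440, a2=2.072, a3=14.144, a4=5.472, a0=23.128; τ=−ln(0.0882)/23.128=0.105 → t=0.254; u2·a0=0.2088·23.128=4.829; a1+a2=3.512 < 4.829 ≤ a1+…+a3=17.656 → R3 fires; B=9 C=8 P=3
Draw 7: a1=1.620, a2=2.331, a3=15.912, a4=6.156, a0=26.019; τ=−ln(0.3279)/26.019=0.043 → t=0.297; u2·a0=0.9216·26.019=23.979; a1+…+a3=19.863 < 23.979 ≤ a1+…+a4=26.019 → R4 fires; B=8 C=9 P=2
Draw 8: a1=1.440, a2=2.072, a3=15.912, a4=3.648, a0=23.072; τ=−ln(0.5781)/23.072=0.024 → t=0.320; u2·a0=0.9588·23.072=22.121; a1+…+a3=19.424 < 22.121 ≤ a1+…+a4=23.072 → R4 fires; B=7 C=10 P=1
Draw 9: a1=1.260, a2=1.813, a3=15.470, a4=1.596, a0=20.139; τ=−ln(0.2955)/20.139=0.061 → t=0.381; u2·a0=0.9196·20.139=18.520; a1+a2=3.073 < 18.520 ≤ a1+…+a3=18.543 → R3 fires; B=8 C=10 P=1
Draw 10: a1=1.440, a2=2.072, a3=17.680, a4=1.824, a0=23.016; τ=−ln(0.5995)/23.016=0.022 → t=0.403; u2·a0=0.4083·23.016=9.397; a1+a2=3.512 < 9.397 ≤ a1+…+a3=21.192 → R3 fires; B=9 C=10 P=1
Draw 11: a1=1.620, a2=2.331, a3=19.890, a4=2.052, a0=25.893; τ=−ln(0.8488)/25.893=0.006 → t=0.409; u2·a0=0.9578·25.893=24.800; a1+…+a3=23.841 < 24.800 ≤ a1+…+a4=25.893 → R4 fires; B=8 C=11 P=0
Draw 12: a1=1.440, a2=2.072, a3=19.448, a4=0.000, a0=22.960; τ=−ln(0.2060)/22.960=0.069 → t=0.478 > T=0.45: stop.
C first becomes ≥ 9 when it reaches 9 at the event at t=0.297.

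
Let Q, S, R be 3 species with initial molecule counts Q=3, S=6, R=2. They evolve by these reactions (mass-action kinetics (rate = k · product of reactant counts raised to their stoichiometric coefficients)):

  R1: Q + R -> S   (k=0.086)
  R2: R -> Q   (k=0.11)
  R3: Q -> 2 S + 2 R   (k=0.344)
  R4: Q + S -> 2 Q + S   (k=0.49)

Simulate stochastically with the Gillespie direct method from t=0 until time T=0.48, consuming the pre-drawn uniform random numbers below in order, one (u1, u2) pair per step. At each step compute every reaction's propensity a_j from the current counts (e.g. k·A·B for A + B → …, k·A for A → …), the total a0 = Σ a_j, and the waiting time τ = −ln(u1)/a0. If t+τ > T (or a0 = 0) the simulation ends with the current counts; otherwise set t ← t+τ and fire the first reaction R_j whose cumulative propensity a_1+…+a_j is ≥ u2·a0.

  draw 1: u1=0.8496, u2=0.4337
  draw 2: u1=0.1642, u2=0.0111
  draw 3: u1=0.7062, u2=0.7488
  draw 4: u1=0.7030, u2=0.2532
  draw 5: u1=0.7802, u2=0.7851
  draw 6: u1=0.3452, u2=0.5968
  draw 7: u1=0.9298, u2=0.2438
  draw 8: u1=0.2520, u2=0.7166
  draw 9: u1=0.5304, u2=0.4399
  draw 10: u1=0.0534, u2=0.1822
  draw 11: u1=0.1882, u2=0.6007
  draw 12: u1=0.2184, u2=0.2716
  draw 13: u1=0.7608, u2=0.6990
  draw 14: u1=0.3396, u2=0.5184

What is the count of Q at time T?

t=0.000: Q=3 S=6 R=2
Draw 1: a1=0.516, a2=0.220, a3=1.032, a4=8.820, a0=10.588; τ=−ln(0.8496)/10.588=0.015 → t=0.015; u2·a0=0.4337·10.588=4.592; a1+…+a3=1.768 < 4.592 ≤ a1+…+a4=10.588 → R4 fires; Q=4 S=6 R=2
Draw 2: a1=0.688, a2=0.220, a3=1.376, a4=11.760, a0=14.044; τ=−ln(0.1642)/14.044=0.129 → t=0.144; u2·a0=0.0111·14.044=0.156 ≤ a1=0.688 → R1 fires; Q=3 S=7 R=1
Draw 3: a1=0.258, a2=0.110, a3=1.032, a4=10.290, a0=11.690; τ=−ln(0.7062)/11.690=0.030 → t=0.174; u2·a0=0.7488·11.690=8.753; a1+…+a3=1.400 < 8.753 ≤ a1+…+a4=11.690 → R4 fires; Q=4 S=7 R=1
Draw 4: a1=0.344, a2=0.110, a3=1.376, a4=13.720, a0=15.550; τ=−ln(0.7030)/15.550=0.023 → t=0.196; u2·a0=0.2532·15.550=3.937; a1+…+a3=1.830 < 3.937 ≤ a1+…+a4=15.550 → R4 fires; Q=5 S=7 R=1
Draw 5: a1=0.430, a2=0.110, a3=1.720, a4=17.150, a0=19.410; τ=−ln(0.7802)/19.410=0.013 → t=0.209; u2·a0=0.7851·19.410=15.239; a1+…+a3=2.260 < 15.239 ≤ a1+…+a4=19.410 → R4 fires; Q=6 S=7 R=1
Draw 6: a1=0.516, a2=0.110, a3=2.064, a4=20.580, a0=23.270; τ=−ln(0.3452)/23.270=0.046 → t=0.255; u2·a0=0.5968·23.270=13.888; a1+…+a3=2.690 < 13.888 ≤ a1+…+a4=23.270 → R4 fires; Q=7 S=7 R=1
Draw 7: a1=0.602, a2=0.110, a3=2.408, a4=24.010, a0=27.130; τ=−ln(0.9298)/27.130=0.003 → t=0.258; u2·a0=0.2438·27.130=6.614; a1+…+a3=3.120 < 6.614 ≤ a1+…+a4=27.130 → R4 fires; Q=8 S=7 R=1
Draw 8: a1=0.688, a2=0.110, a3=2.752, a4=27.440, a0=30.990; τ=−ln(0.2520)/30.990=0.044 → t=0.302; u2·a0=0.7166·30.990=22.207; a1+…+a3=3.550 < 22.207 ≤ a1+…+a4=30.990 → R4 fires; Q=9 S=7 R=1
Draw 9: a1=0.774, a2=0.110, a3=3.096, a4=30.870, a0=34.850; τ=−ln(0.5304)/34.850=0.018 → t=0.320; u2·a0=0.4399·34.850=15.331; a1+…+a3=3.980 < 15.331 ≤ a1+…+a4=34.850 → R4 fires; Q=10 S=7 R=1
Draw 10: a1=0.860, a2=0.110, a3=3.440, a4=34.300, a0=38.710; τ=−ln(0.0534)/38.710=0.076 → t=0.396; u2·a0=0.1822·38.710=7.053; a1+…+a3=4.410 < 7.053 ≤ a1+…+a4=38.710 → R4 fires; Q=11 S=7 R=1
Draw 11: a1=0.946, a2=0.110, a3=3.784, a4=37.730, a0=42.570; τ=−ln(0.1882)/42.570=0.039 → t=0.435; u2·a0=0.6007·42.570=25.572; a1+…+a3=4.840 < 25.572 ≤ a1+…+a4=42.570 → R4 fires; Q=12 S=7 R=1
Draw 12: a1=1.032, a2=0.110, a3=4.128, a4=41.160, a0=46.430; τ=−ln(0.2184)/46.430=0.033 → t=0.468; u2·a0=0.2716·46.430=12.610; a1+…+a3=5.270 < 12.610 ≤ a1+…+a4=46.430 → R4 fires; Q=13 S=7 R=1
Draw 13: a1=1.118, a2=0.110, a3=4.472, a4=44.590, a0=50.290; τ=−ln(0.7608)/50.290=0.005 → t=0.473; u2·a0=0.6990·50.290=35.153; a1+…+a3=5.700 < 35.153 ≤ a1+…+a4=50.290 → R4 fires; Q=14 S=7 R=1
Draw 14: a1=1.204, a2=0.110, a3=4.816, a4=48.020, a0=54.150; τ=−ln(0.3396)/54.150=0.020 → t=0.493 > T=0.48: stop.
Read off Q at T=0.48: 14

Q at T = 14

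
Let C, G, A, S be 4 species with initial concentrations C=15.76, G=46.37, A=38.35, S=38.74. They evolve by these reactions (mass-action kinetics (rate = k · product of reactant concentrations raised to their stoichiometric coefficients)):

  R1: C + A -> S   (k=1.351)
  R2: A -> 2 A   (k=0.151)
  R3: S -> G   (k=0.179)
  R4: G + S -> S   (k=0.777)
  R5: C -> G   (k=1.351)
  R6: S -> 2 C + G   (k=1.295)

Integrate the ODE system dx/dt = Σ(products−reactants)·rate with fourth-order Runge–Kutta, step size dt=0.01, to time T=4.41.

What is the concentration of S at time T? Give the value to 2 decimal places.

RK4 with dt=0.01: 441 steps to T=4.41. Trajectory (selected grid times):
t=0.00: C=15.76 G=46.37 A=38.35 S=38.74
t=0.49: C=31.66 G=3.10 A=0.00 S=40.96
t=0.98: C=42.35 G=5.31 A=0.00 S=19.89
t=1.47: C=34.48 G=7.51 A=0.00 S=9.66
t=1.96: C=23.92 G=9.63 A=0.00 S=4.69
t=2.45: C=15.32 G=11.54 A=0.00 S=2.28
t=2.94: C=9.35 G=13.16 A=0.00 S=1.11
t=3.43: C=5.53 G=14.43 A=0.00 S=0.54
t=3.92: C=3.19 G=15.36 A=0.00 S=0.26
t=4.41: C=1.81 G=16.00 A=0.00 S=0.13
Read off S at T=4.41: 0.13

S at T = 0.13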